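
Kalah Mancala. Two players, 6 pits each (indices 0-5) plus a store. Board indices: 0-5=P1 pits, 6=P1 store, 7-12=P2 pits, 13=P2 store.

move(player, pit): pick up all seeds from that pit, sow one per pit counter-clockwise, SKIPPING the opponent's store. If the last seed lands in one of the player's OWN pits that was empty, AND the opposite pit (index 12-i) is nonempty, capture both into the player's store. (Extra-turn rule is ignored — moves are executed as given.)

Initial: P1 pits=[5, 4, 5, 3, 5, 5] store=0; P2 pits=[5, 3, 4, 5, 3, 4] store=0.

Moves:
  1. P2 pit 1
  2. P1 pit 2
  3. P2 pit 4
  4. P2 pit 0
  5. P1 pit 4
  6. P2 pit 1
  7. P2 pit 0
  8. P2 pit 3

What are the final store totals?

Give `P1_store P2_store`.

Answer: 2 3

Derivation:
Move 1: P2 pit1 -> P1=[5,4,5,3,5,5](0) P2=[5,0,5,6,4,4](0)
Move 2: P1 pit2 -> P1=[5,4,0,4,6,6](1) P2=[6,0,5,6,4,4](0)
Move 3: P2 pit4 -> P1=[6,5,0,4,6,6](1) P2=[6,0,5,6,0,5](1)
Move 4: P2 pit0 -> P1=[6,5,0,4,6,6](1) P2=[0,1,6,7,1,6](2)
Move 5: P1 pit4 -> P1=[6,5,0,4,0,7](2) P2=[1,2,7,8,1,6](2)
Move 6: P2 pit1 -> P1=[6,5,0,4,0,7](2) P2=[1,0,8,9,1,6](2)
Move 7: P2 pit0 -> P1=[6,5,0,4,0,7](2) P2=[0,1,8,9,1,6](2)
Move 8: P2 pit3 -> P1=[7,6,1,5,1,8](2) P2=[0,1,8,0,2,7](3)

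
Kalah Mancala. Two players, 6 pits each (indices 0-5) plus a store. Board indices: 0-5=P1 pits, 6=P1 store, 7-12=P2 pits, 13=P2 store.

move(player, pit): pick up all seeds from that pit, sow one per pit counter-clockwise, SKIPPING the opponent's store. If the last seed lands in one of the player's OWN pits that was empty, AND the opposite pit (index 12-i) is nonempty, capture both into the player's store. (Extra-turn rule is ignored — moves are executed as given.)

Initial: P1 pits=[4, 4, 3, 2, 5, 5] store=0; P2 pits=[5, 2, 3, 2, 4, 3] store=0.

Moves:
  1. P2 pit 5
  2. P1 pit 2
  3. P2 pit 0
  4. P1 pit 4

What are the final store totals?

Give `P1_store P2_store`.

Move 1: P2 pit5 -> P1=[5,5,3,2,5,5](0) P2=[5,2,3,2,4,0](1)
Move 2: P1 pit2 -> P1=[5,5,0,3,6,6](0) P2=[5,2,3,2,4,0](1)
Move 3: P2 pit0 -> P1=[0,5,0,3,6,6](0) P2=[0,3,4,3,5,0](7)
Move 4: P1 pit4 -> P1=[0,5,0,3,0,7](1) P2=[1,4,5,4,5,0](7)

Answer: 1 7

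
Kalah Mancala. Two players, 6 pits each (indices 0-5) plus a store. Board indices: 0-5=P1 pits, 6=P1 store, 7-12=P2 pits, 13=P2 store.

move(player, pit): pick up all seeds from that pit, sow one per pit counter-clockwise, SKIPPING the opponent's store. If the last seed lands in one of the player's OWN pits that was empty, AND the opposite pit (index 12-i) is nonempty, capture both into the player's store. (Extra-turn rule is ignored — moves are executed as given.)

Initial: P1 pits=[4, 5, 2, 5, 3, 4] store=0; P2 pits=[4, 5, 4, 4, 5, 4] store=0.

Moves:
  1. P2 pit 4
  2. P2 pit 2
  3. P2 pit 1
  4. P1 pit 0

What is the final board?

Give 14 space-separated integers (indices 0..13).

Move 1: P2 pit4 -> P1=[5,6,3,5,3,4](0) P2=[4,5,4,4,0,5](1)
Move 2: P2 pit2 -> P1=[5,6,3,5,3,4](0) P2=[4,5,0,5,1,6](2)
Move 3: P2 pit1 -> P1=[5,6,3,5,3,4](0) P2=[4,0,1,6,2,7](3)
Move 4: P1 pit0 -> P1=[0,7,4,6,4,5](0) P2=[4,0,1,6,2,7](3)

Answer: 0 7 4 6 4 5 0 4 0 1 6 2 7 3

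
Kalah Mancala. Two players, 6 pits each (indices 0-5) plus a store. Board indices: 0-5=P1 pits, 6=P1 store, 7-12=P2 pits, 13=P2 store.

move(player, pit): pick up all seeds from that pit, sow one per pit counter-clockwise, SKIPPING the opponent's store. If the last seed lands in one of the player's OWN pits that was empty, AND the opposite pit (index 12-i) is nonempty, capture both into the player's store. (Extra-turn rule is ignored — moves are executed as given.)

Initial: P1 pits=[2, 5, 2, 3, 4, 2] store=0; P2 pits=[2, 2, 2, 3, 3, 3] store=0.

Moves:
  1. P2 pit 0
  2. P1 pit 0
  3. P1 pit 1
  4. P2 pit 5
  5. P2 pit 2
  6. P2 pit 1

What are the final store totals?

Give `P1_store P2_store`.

Move 1: P2 pit0 -> P1=[2,5,2,3,4,2](0) P2=[0,3,3,3,3,3](0)
Move 2: P1 pit0 -> P1=[0,6,3,3,4,2](0) P2=[0,3,3,3,3,3](0)
Move 3: P1 pit1 -> P1=[0,0,4,4,5,3](1) P2=[1,3,3,3,3,3](0)
Move 4: P2 pit5 -> P1=[1,1,4,4,5,3](1) P2=[1,3,3,3,3,0](1)
Move 5: P2 pit2 -> P1=[0,1,4,4,5,3](1) P2=[1,3,0,4,4,0](3)
Move 6: P2 pit1 -> P1=[0,1,4,4,5,3](1) P2=[1,0,1,5,5,0](3)

Answer: 1 3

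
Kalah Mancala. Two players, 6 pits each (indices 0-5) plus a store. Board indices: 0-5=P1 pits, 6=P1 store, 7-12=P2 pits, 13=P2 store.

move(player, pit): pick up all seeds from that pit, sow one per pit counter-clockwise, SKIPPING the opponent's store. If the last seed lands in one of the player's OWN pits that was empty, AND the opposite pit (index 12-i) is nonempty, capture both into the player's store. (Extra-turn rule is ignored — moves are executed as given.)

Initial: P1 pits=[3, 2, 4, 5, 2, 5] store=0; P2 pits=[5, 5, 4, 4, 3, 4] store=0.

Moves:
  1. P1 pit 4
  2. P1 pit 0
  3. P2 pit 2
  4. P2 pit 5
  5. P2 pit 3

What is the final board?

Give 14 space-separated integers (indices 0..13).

Move 1: P1 pit4 -> P1=[3,2,4,5,0,6](1) P2=[5,5,4,4,3,4](0)
Move 2: P1 pit0 -> P1=[0,3,5,6,0,6](1) P2=[5,5,4,4,3,4](0)
Move 3: P2 pit2 -> P1=[0,3,5,6,0,6](1) P2=[5,5,0,5,4,5](1)
Move 4: P2 pit5 -> P1=[1,4,6,7,0,6](1) P2=[5,5,0,5,4,0](2)
Move 5: P2 pit3 -> P1=[2,5,6,7,0,6](1) P2=[5,5,0,0,5,1](3)

Answer: 2 5 6 7 0 6 1 5 5 0 0 5 1 3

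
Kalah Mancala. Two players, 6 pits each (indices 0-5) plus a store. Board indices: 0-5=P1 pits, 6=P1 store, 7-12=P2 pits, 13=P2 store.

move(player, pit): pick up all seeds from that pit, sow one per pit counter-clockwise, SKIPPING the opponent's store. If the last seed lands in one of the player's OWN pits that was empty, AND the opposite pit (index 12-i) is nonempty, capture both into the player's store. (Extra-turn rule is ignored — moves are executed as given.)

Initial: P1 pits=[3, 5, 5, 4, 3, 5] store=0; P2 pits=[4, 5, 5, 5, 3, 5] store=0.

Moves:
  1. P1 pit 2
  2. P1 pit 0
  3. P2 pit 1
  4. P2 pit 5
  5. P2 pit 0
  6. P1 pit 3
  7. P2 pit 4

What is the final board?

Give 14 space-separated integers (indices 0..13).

Answer: 1 8 3 0 6 7 2 1 2 8 8 0 1 5

Derivation:
Move 1: P1 pit2 -> P1=[3,5,0,5,4,6](1) P2=[5,5,5,5,3,5](0)
Move 2: P1 pit0 -> P1=[0,6,1,6,4,6](1) P2=[5,5,5,5,3,5](0)
Move 3: P2 pit1 -> P1=[0,6,1,6,4,6](1) P2=[5,0,6,6,4,6](1)
Move 4: P2 pit5 -> P1=[1,7,2,7,5,6](1) P2=[5,0,6,6,4,0](2)
Move 5: P2 pit0 -> P1=[0,7,2,7,5,6](1) P2=[0,1,7,7,5,0](4)
Move 6: P1 pit3 -> P1=[0,7,2,0,6,7](2) P2=[1,2,8,8,5,0](4)
Move 7: P2 pit4 -> P1=[1,8,3,0,6,7](2) P2=[1,2,8,8,0,1](5)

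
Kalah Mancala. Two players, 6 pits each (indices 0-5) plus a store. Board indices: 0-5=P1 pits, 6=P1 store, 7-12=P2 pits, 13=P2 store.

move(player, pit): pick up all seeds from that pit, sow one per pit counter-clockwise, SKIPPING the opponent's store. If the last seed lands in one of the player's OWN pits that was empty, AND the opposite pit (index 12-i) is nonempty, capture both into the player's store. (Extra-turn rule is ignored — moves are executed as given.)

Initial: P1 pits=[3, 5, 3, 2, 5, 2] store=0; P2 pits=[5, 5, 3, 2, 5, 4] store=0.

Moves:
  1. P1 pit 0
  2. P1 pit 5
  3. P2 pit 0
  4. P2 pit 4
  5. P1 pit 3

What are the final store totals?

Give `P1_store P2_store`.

Move 1: P1 pit0 -> P1=[0,6,4,3,5,2](0) P2=[5,5,3,2,5,4](0)
Move 2: P1 pit5 -> P1=[0,6,4,3,5,0](1) P2=[6,5,3,2,5,4](0)
Move 3: P2 pit0 -> P1=[0,6,4,3,5,0](1) P2=[0,6,4,3,6,5](1)
Move 4: P2 pit4 -> P1=[1,7,5,4,5,0](1) P2=[0,6,4,3,0,6](2)
Move 5: P1 pit3 -> P1=[1,7,5,0,6,1](2) P2=[1,6,4,3,0,6](2)

Answer: 2 2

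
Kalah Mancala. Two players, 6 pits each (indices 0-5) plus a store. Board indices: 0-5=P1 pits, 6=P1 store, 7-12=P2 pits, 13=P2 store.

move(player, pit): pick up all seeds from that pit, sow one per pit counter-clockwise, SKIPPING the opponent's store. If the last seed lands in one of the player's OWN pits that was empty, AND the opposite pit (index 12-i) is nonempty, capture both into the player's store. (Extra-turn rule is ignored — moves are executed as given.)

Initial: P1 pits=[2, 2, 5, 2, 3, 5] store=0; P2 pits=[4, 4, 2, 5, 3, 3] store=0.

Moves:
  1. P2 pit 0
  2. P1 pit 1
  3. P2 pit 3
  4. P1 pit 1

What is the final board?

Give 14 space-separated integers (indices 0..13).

Answer: 3 0 8 3 3 5 0 0 5 3 0 5 4 1

Derivation:
Move 1: P2 pit0 -> P1=[2,2,5,2,3,5](0) P2=[0,5,3,6,4,3](0)
Move 2: P1 pit1 -> P1=[2,0,6,3,3,5](0) P2=[0,5,3,6,4,3](0)
Move 3: P2 pit3 -> P1=[3,1,7,3,3,5](0) P2=[0,5,3,0,5,4](1)
Move 4: P1 pit1 -> P1=[3,0,8,3,3,5](0) P2=[0,5,3,0,5,4](1)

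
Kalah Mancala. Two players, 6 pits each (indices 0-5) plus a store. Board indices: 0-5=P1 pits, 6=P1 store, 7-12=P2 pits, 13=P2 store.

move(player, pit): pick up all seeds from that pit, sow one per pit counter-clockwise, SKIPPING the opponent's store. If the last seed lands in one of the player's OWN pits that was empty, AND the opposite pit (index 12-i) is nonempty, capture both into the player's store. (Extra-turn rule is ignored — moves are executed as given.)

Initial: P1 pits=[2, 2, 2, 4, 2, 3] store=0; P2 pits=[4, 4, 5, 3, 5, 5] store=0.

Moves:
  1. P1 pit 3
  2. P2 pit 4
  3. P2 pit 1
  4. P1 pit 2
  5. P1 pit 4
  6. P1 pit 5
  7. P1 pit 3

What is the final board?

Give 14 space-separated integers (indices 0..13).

Move 1: P1 pit3 -> P1=[2,2,2,0,3,4](1) P2=[5,4,5,3,5,5](0)
Move 2: P2 pit4 -> P1=[3,3,3,0,3,4](1) P2=[5,4,5,3,0,6](1)
Move 3: P2 pit1 -> P1=[3,3,3,0,3,4](1) P2=[5,0,6,4,1,7](1)
Move 4: P1 pit2 -> P1=[3,3,0,1,4,5](1) P2=[5,0,6,4,1,7](1)
Move 5: P1 pit4 -> P1=[3,3,0,1,0,6](2) P2=[6,1,6,4,1,7](1)
Move 6: P1 pit5 -> P1=[3,3,0,1,0,0](3) P2=[7,2,7,5,2,7](1)
Move 7: P1 pit3 -> P1=[3,3,0,0,0,0](6) P2=[7,0,7,5,2,7](1)

Answer: 3 3 0 0 0 0 6 7 0 7 5 2 7 1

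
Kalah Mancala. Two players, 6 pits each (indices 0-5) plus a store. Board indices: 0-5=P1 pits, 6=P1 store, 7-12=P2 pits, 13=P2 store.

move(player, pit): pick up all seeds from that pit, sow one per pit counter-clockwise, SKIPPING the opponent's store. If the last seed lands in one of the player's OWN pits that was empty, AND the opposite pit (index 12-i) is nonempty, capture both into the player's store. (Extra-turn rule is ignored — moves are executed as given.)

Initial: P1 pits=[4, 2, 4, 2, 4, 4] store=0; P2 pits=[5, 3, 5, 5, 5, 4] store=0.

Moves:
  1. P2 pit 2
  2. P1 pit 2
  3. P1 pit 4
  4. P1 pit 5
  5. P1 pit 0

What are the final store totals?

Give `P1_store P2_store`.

Answer: 11 1

Derivation:
Move 1: P2 pit2 -> P1=[5,2,4,2,4,4](0) P2=[5,3,0,6,6,5](1)
Move 2: P1 pit2 -> P1=[5,2,0,3,5,5](1) P2=[5,3,0,6,6,5](1)
Move 3: P1 pit4 -> P1=[5,2,0,3,0,6](2) P2=[6,4,1,6,6,5](1)
Move 4: P1 pit5 -> P1=[5,2,0,3,0,0](3) P2=[7,5,2,7,7,5](1)
Move 5: P1 pit0 -> P1=[0,3,1,4,1,0](11) P2=[0,5,2,7,7,5](1)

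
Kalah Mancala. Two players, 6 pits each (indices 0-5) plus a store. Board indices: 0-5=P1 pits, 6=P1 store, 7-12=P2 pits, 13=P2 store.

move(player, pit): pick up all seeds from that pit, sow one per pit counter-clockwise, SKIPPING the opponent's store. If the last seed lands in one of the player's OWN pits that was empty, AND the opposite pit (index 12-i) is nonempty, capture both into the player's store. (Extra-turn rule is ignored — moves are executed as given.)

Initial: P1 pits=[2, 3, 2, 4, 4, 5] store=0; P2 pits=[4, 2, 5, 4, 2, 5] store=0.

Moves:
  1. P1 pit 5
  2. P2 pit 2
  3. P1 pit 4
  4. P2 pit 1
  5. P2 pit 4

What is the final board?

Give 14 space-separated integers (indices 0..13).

Move 1: P1 pit5 -> P1=[2,3,2,4,4,0](1) P2=[5,3,6,5,2,5](0)
Move 2: P2 pit2 -> P1=[3,4,2,4,4,0](1) P2=[5,3,0,6,3,6](1)
Move 3: P1 pit4 -> P1=[3,4,2,4,0,1](2) P2=[6,4,0,6,3,6](1)
Move 4: P2 pit1 -> P1=[3,4,2,4,0,1](2) P2=[6,0,1,7,4,7](1)
Move 5: P2 pit4 -> P1=[4,5,2,4,0,1](2) P2=[6,0,1,7,0,8](2)

Answer: 4 5 2 4 0 1 2 6 0 1 7 0 8 2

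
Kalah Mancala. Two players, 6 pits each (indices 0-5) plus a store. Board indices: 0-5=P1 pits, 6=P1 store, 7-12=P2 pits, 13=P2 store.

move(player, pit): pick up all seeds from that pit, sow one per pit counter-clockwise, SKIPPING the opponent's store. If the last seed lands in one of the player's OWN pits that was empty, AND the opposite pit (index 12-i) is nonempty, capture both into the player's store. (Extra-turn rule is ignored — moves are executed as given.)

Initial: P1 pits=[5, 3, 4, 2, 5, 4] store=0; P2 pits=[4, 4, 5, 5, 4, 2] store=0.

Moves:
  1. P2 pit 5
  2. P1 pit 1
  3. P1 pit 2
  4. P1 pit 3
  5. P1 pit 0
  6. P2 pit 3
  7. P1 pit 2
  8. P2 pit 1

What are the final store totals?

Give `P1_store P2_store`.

Answer: 3 2

Derivation:
Move 1: P2 pit5 -> P1=[6,3,4,2,5,4](0) P2=[4,4,5,5,4,0](1)
Move 2: P1 pit1 -> P1=[6,0,5,3,6,4](0) P2=[4,4,5,5,4,0](1)
Move 3: P1 pit2 -> P1=[6,0,0,4,7,5](1) P2=[5,4,5,5,4,0](1)
Move 4: P1 pit3 -> P1=[6,0,0,0,8,6](2) P2=[6,4,5,5,4,0](1)
Move 5: P1 pit0 -> P1=[0,1,1,1,9,7](3) P2=[6,4,5,5,4,0](1)
Move 6: P2 pit3 -> P1=[1,2,1,1,9,7](3) P2=[6,4,5,0,5,1](2)
Move 7: P1 pit2 -> P1=[1,2,0,2,9,7](3) P2=[6,4,5,0,5,1](2)
Move 8: P2 pit1 -> P1=[1,2,0,2,9,7](3) P2=[6,0,6,1,6,2](2)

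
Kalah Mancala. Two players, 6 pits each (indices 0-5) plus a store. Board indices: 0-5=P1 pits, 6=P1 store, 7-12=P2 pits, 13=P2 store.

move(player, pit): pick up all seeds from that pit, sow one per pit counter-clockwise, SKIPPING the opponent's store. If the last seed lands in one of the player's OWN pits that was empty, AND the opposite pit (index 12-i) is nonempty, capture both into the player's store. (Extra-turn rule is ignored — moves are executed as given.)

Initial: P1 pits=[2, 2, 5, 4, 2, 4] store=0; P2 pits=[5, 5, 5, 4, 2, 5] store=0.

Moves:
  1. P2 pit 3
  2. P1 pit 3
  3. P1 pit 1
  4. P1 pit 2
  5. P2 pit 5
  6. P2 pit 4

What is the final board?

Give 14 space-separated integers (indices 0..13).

Move 1: P2 pit3 -> P1=[3,2,5,4,2,4](0) P2=[5,5,5,0,3,6](1)
Move 2: P1 pit3 -> P1=[3,2,5,0,3,5](1) P2=[6,5,5,0,3,6](1)
Move 3: P1 pit1 -> P1=[3,0,6,0,3,5](7) P2=[6,5,0,0,3,6](1)
Move 4: P1 pit2 -> P1=[3,0,0,1,4,6](8) P2=[7,6,0,0,3,6](1)
Move 5: P2 pit5 -> P1=[4,1,1,2,5,6](8) P2=[7,6,0,0,3,0](2)
Move 6: P2 pit4 -> P1=[5,1,1,2,5,6](8) P2=[7,6,0,0,0,1](3)

Answer: 5 1 1 2 5 6 8 7 6 0 0 0 1 3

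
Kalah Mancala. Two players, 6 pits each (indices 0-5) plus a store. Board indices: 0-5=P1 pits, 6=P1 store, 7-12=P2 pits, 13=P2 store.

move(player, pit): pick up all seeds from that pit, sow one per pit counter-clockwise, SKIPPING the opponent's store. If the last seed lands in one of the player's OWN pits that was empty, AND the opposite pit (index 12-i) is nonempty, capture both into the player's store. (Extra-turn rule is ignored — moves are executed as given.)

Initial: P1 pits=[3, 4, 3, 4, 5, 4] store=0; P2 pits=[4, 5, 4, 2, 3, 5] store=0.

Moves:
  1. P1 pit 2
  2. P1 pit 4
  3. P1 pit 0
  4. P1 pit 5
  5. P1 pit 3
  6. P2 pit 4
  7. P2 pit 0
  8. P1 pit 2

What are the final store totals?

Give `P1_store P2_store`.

Answer: 12 2

Derivation:
Move 1: P1 pit2 -> P1=[3,4,0,5,6,5](0) P2=[4,5,4,2,3,5](0)
Move 2: P1 pit4 -> P1=[3,4,0,5,0,6](1) P2=[5,6,5,3,3,5](0)
Move 3: P1 pit0 -> P1=[0,5,1,6,0,6](1) P2=[5,6,5,3,3,5](0)
Move 4: P1 pit5 -> P1=[0,5,1,6,0,0](2) P2=[6,7,6,4,4,5](0)
Move 5: P1 pit3 -> P1=[0,5,1,0,1,1](3) P2=[7,8,7,4,4,5](0)
Move 6: P2 pit4 -> P1=[1,6,1,0,1,1](3) P2=[7,8,7,4,0,6](1)
Move 7: P2 pit0 -> P1=[2,6,1,0,1,1](3) P2=[0,9,8,5,1,7](2)
Move 8: P1 pit2 -> P1=[2,6,0,0,1,1](12) P2=[0,9,0,5,1,7](2)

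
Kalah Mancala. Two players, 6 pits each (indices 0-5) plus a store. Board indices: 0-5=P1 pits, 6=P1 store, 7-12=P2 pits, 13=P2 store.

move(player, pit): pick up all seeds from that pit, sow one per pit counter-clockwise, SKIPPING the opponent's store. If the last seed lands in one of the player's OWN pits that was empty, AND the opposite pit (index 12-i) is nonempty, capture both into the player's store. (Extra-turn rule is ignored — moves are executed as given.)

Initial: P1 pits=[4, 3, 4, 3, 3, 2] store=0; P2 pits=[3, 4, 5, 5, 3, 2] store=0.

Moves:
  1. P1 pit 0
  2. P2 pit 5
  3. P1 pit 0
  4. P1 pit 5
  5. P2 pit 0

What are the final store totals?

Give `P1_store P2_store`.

Move 1: P1 pit0 -> P1=[0,4,5,4,4,2](0) P2=[3,4,5,5,3,2](0)
Move 2: P2 pit5 -> P1=[1,4,5,4,4,2](0) P2=[3,4,5,5,3,0](1)
Move 3: P1 pit0 -> P1=[0,5,5,4,4,2](0) P2=[3,4,5,5,3,0](1)
Move 4: P1 pit5 -> P1=[0,5,5,4,4,0](1) P2=[4,4,5,5,3,0](1)
Move 5: P2 pit0 -> P1=[0,5,5,4,4,0](1) P2=[0,5,6,6,4,0](1)

Answer: 1 1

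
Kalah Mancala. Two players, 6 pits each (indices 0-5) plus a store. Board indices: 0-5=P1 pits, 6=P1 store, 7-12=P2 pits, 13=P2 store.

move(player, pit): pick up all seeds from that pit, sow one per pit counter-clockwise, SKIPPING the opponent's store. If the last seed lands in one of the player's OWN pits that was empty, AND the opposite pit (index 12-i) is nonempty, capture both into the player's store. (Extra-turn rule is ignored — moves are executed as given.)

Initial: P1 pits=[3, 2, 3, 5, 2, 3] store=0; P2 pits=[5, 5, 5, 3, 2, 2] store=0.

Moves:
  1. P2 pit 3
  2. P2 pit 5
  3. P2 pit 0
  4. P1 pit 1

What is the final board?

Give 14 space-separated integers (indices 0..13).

Move 1: P2 pit3 -> P1=[3,2,3,5,2,3](0) P2=[5,5,5,0,3,3](1)
Move 2: P2 pit5 -> P1=[4,3,3,5,2,3](0) P2=[5,5,5,0,3,0](2)
Move 3: P2 pit0 -> P1=[0,3,3,5,2,3](0) P2=[0,6,6,1,4,0](7)
Move 4: P1 pit1 -> P1=[0,0,4,6,3,3](0) P2=[0,6,6,1,4,0](7)

Answer: 0 0 4 6 3 3 0 0 6 6 1 4 0 7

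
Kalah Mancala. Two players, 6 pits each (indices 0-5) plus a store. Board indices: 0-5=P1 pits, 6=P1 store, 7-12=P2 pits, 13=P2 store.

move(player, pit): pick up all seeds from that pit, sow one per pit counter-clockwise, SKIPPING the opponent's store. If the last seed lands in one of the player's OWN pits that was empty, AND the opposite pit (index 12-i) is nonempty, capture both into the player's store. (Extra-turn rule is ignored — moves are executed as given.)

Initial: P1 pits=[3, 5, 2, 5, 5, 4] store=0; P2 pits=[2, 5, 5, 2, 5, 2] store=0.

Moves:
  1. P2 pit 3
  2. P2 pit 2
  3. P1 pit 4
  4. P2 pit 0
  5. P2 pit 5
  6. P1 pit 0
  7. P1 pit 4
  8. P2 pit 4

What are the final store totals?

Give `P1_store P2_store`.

Move 1: P2 pit3 -> P1=[3,5,2,5,5,4](0) P2=[2,5,5,0,6,3](0)
Move 2: P2 pit2 -> P1=[4,5,2,5,5,4](0) P2=[2,5,0,1,7,4](1)
Move 3: P1 pit4 -> P1=[4,5,2,5,0,5](1) P2=[3,6,1,1,7,4](1)
Move 4: P2 pit0 -> P1=[4,5,2,5,0,5](1) P2=[0,7,2,2,7,4](1)
Move 5: P2 pit5 -> P1=[5,6,3,5,0,5](1) P2=[0,7,2,2,7,0](2)
Move 6: P1 pit0 -> P1=[0,7,4,6,1,6](1) P2=[0,7,2,2,7,0](2)
Move 7: P1 pit4 -> P1=[0,7,4,6,0,7](1) P2=[0,7,2,2,7,0](2)
Move 8: P2 pit4 -> P1=[1,8,5,7,1,7](1) P2=[0,7,2,2,0,1](3)

Answer: 1 3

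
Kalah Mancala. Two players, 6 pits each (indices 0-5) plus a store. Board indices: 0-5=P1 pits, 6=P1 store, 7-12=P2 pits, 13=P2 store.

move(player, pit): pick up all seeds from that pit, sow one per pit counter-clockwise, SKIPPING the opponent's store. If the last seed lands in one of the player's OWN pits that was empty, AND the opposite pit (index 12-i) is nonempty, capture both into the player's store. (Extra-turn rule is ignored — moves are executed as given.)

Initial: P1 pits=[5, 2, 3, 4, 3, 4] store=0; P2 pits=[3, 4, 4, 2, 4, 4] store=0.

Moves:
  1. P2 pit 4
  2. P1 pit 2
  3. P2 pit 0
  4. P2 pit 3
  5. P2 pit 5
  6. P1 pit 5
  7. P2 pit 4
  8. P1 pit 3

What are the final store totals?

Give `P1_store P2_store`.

Answer: 2 11

Derivation:
Move 1: P2 pit4 -> P1=[6,3,3,4,3,4](0) P2=[3,4,4,2,0,5](1)
Move 2: P1 pit2 -> P1=[6,3,0,5,4,5](0) P2=[3,4,4,2,0,5](1)
Move 3: P2 pit0 -> P1=[6,3,0,5,4,5](0) P2=[0,5,5,3,0,5](1)
Move 4: P2 pit3 -> P1=[6,3,0,5,4,5](0) P2=[0,5,5,0,1,6](2)
Move 5: P2 pit5 -> P1=[7,4,1,6,5,5](0) P2=[0,5,5,0,1,0](3)
Move 6: P1 pit5 -> P1=[7,4,1,6,5,0](1) P2=[1,6,6,1,1,0](3)
Move 7: P2 pit4 -> P1=[0,4,1,6,5,0](1) P2=[1,6,6,1,0,0](11)
Move 8: P1 pit3 -> P1=[0,4,1,0,6,1](2) P2=[2,7,7,1,0,0](11)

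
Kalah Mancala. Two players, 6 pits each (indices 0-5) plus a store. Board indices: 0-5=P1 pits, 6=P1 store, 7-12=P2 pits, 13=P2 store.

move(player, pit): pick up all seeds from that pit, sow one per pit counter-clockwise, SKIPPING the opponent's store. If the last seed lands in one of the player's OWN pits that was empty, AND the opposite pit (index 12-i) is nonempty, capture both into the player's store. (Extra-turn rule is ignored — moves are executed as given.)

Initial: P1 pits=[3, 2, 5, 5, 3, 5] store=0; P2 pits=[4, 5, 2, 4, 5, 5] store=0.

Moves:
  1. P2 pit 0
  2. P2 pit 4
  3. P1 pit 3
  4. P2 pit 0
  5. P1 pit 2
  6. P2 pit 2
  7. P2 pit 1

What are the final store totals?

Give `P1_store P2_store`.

Move 1: P2 pit0 -> P1=[3,2,5,5,3,5](0) P2=[0,6,3,5,6,5](0)
Move 2: P2 pit4 -> P1=[4,3,6,6,3,5](0) P2=[0,6,3,5,0,6](1)
Move 3: P1 pit3 -> P1=[4,3,6,0,4,6](1) P2=[1,7,4,5,0,6](1)
Move 4: P2 pit0 -> P1=[4,3,6,0,4,6](1) P2=[0,8,4,5,0,6](1)
Move 5: P1 pit2 -> P1=[4,3,0,1,5,7](2) P2=[1,9,4,5,0,6](1)
Move 6: P2 pit2 -> P1=[4,3,0,1,5,7](2) P2=[1,9,0,6,1,7](2)
Move 7: P2 pit1 -> P1=[5,4,1,2,5,7](2) P2=[1,0,1,7,2,8](3)

Answer: 2 3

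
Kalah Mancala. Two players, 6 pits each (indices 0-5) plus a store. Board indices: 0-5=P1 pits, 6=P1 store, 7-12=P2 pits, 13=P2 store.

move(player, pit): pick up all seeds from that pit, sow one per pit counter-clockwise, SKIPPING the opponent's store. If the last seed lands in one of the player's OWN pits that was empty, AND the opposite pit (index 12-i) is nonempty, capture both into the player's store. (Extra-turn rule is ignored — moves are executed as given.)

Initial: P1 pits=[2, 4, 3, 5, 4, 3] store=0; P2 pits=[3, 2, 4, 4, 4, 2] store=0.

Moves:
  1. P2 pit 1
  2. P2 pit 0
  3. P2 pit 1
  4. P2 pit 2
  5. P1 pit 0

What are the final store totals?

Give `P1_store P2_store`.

Answer: 0 1

Derivation:
Move 1: P2 pit1 -> P1=[2,4,3,5,4,3](0) P2=[3,0,5,5,4,2](0)
Move 2: P2 pit0 -> P1=[2,4,3,5,4,3](0) P2=[0,1,6,6,4,2](0)
Move 3: P2 pit1 -> P1=[2,4,3,5,4,3](0) P2=[0,0,7,6,4,2](0)
Move 4: P2 pit2 -> P1=[3,5,4,5,4,3](0) P2=[0,0,0,7,5,3](1)
Move 5: P1 pit0 -> P1=[0,6,5,6,4,3](0) P2=[0,0,0,7,5,3](1)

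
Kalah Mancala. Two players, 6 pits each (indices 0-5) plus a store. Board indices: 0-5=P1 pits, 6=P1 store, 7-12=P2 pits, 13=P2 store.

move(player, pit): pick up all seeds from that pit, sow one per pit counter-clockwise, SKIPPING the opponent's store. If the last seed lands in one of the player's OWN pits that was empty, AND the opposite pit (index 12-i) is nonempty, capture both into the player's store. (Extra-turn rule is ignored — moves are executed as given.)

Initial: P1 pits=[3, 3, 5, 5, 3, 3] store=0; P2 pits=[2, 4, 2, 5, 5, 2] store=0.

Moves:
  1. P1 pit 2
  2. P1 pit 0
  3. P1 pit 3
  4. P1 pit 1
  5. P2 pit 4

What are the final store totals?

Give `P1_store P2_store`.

Move 1: P1 pit2 -> P1=[3,3,0,6,4,4](1) P2=[3,4,2,5,5,2](0)
Move 2: P1 pit0 -> P1=[0,4,1,7,4,4](1) P2=[3,4,2,5,5,2](0)
Move 3: P1 pit3 -> P1=[0,4,1,0,5,5](2) P2=[4,5,3,6,5,2](0)
Move 4: P1 pit1 -> P1=[0,0,2,1,6,6](2) P2=[4,5,3,6,5,2](0)
Move 5: P2 pit4 -> P1=[1,1,3,1,6,6](2) P2=[4,5,3,6,0,3](1)

Answer: 2 1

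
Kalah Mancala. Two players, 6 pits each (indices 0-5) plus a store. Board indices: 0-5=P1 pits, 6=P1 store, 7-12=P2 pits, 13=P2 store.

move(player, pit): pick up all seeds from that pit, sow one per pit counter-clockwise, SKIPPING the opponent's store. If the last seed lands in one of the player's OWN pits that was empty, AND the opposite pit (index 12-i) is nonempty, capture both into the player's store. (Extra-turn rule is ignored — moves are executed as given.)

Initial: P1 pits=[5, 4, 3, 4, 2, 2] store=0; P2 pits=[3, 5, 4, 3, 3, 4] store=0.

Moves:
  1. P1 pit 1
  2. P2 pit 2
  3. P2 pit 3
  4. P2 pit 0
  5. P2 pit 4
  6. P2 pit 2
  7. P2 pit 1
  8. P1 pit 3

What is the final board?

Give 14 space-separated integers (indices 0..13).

Answer: 8 1 0 0 4 4 1 1 1 1 1 1 8 11

Derivation:
Move 1: P1 pit1 -> P1=[5,0,4,5,3,3](0) P2=[3,5,4,3,3,4](0)
Move 2: P2 pit2 -> P1=[5,0,4,5,3,3](0) P2=[3,5,0,4,4,5](1)
Move 3: P2 pit3 -> P1=[6,0,4,5,3,3](0) P2=[3,5,0,0,5,6](2)
Move 4: P2 pit0 -> P1=[6,0,0,5,3,3](0) P2=[0,6,1,0,5,6](7)
Move 5: P2 pit4 -> P1=[7,1,1,5,3,3](0) P2=[0,6,1,0,0,7](8)
Move 6: P2 pit2 -> P1=[7,1,0,5,3,3](0) P2=[0,6,0,0,0,7](10)
Move 7: P2 pit1 -> P1=[8,1,0,5,3,3](0) P2=[0,0,1,1,1,8](11)
Move 8: P1 pit3 -> P1=[8,1,0,0,4,4](1) P2=[1,1,1,1,1,8](11)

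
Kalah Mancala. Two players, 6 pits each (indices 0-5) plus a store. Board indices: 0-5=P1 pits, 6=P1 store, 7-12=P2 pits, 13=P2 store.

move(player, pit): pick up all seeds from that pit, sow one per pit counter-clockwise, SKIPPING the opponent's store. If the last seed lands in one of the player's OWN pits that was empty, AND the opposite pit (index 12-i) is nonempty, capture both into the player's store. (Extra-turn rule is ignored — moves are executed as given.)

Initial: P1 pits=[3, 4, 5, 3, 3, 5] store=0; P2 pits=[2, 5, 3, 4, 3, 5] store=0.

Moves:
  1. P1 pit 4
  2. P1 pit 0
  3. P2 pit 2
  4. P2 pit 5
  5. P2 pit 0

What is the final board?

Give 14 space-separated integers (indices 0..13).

Move 1: P1 pit4 -> P1=[3,4,5,3,0,6](1) P2=[3,5,3,4,3,5](0)
Move 2: P1 pit0 -> P1=[0,5,6,4,0,6](1) P2=[3,5,3,4,3,5](0)
Move 3: P2 pit2 -> P1=[0,5,6,4,0,6](1) P2=[3,5,0,5,4,6](0)
Move 4: P2 pit5 -> P1=[1,6,7,5,1,6](1) P2=[3,5,0,5,4,0](1)
Move 5: P2 pit0 -> P1=[1,6,7,5,1,6](1) P2=[0,6,1,6,4,0](1)

Answer: 1 6 7 5 1 6 1 0 6 1 6 4 0 1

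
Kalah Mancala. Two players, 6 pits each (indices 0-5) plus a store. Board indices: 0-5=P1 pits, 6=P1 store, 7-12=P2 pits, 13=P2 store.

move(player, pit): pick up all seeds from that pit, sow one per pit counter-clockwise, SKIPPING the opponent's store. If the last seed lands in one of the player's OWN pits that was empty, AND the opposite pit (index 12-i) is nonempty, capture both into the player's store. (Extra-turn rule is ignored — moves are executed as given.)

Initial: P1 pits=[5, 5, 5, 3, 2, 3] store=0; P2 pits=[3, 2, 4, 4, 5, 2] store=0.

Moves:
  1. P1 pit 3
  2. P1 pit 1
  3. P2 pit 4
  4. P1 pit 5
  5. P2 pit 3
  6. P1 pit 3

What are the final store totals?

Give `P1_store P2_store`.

Move 1: P1 pit3 -> P1=[5,5,5,0,3,4](1) P2=[3,2,4,4,5,2](0)
Move 2: P1 pit1 -> P1=[5,0,6,1,4,5](2) P2=[3,2,4,4,5,2](0)
Move 3: P2 pit4 -> P1=[6,1,7,1,4,5](2) P2=[3,2,4,4,0,3](1)
Move 4: P1 pit5 -> P1=[6,1,7,1,4,0](3) P2=[4,3,5,5,0,3](1)
Move 5: P2 pit3 -> P1=[7,2,7,1,4,0](3) P2=[4,3,5,0,1,4](2)
Move 6: P1 pit3 -> P1=[7,2,7,0,5,0](3) P2=[4,3,5,0,1,4](2)

Answer: 3 2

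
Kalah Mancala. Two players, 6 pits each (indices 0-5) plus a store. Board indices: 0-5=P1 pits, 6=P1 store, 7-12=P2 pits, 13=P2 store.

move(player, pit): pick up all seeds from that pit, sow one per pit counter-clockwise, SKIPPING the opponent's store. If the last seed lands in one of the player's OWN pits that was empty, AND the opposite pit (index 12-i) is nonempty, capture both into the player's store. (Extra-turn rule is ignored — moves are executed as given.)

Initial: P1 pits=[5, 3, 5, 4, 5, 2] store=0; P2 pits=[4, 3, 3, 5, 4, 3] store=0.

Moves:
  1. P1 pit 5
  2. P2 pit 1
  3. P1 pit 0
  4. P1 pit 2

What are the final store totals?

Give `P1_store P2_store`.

Answer: 8 0

Derivation:
Move 1: P1 pit5 -> P1=[5,3,5,4,5,0](1) P2=[5,3,3,5,4,3](0)
Move 2: P2 pit1 -> P1=[5,3,5,4,5,0](1) P2=[5,0,4,6,5,3](0)
Move 3: P1 pit0 -> P1=[0,4,6,5,6,0](7) P2=[0,0,4,6,5,3](0)
Move 4: P1 pit2 -> P1=[0,4,0,6,7,1](8) P2=[1,1,4,6,5,3](0)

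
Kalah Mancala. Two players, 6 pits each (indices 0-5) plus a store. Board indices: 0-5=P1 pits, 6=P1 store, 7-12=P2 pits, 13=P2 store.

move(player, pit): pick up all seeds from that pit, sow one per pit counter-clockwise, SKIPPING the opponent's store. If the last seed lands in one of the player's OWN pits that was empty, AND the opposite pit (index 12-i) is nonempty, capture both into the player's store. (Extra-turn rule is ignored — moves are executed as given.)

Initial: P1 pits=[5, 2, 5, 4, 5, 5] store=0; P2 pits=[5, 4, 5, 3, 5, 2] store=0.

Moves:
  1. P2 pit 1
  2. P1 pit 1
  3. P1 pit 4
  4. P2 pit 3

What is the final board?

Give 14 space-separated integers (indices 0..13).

Answer: 6 0 6 5 0 6 1 6 1 7 0 7 4 1

Derivation:
Move 1: P2 pit1 -> P1=[5,2,5,4,5,5](0) P2=[5,0,6,4,6,3](0)
Move 2: P1 pit1 -> P1=[5,0,6,5,5,5](0) P2=[5,0,6,4,6,3](0)
Move 3: P1 pit4 -> P1=[5,0,6,5,0,6](1) P2=[6,1,7,4,6,3](0)
Move 4: P2 pit3 -> P1=[6,0,6,5,0,6](1) P2=[6,1,7,0,7,4](1)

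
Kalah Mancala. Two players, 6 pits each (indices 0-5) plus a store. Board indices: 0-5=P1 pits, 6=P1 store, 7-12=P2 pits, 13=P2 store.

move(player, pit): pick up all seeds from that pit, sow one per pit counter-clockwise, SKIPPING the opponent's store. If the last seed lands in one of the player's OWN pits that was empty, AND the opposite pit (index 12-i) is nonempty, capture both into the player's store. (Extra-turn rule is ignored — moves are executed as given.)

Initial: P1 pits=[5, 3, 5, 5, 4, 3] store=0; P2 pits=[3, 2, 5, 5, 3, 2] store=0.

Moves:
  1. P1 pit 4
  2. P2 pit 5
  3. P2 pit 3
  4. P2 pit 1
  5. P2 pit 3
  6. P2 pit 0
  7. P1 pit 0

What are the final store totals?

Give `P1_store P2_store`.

Answer: 2 2

Derivation:
Move 1: P1 pit4 -> P1=[5,3,5,5,0,4](1) P2=[4,3,5,5,3,2](0)
Move 2: P2 pit5 -> P1=[6,3,5,5,0,4](1) P2=[4,3,5,5,3,0](1)
Move 3: P2 pit3 -> P1=[7,4,5,5,0,4](1) P2=[4,3,5,0,4,1](2)
Move 4: P2 pit1 -> P1=[7,4,5,5,0,4](1) P2=[4,0,6,1,5,1](2)
Move 5: P2 pit3 -> P1=[7,4,5,5,0,4](1) P2=[4,0,6,0,6,1](2)
Move 6: P2 pit0 -> P1=[7,4,5,5,0,4](1) P2=[0,1,7,1,7,1](2)
Move 7: P1 pit0 -> P1=[0,5,6,6,1,5](2) P2=[1,1,7,1,7,1](2)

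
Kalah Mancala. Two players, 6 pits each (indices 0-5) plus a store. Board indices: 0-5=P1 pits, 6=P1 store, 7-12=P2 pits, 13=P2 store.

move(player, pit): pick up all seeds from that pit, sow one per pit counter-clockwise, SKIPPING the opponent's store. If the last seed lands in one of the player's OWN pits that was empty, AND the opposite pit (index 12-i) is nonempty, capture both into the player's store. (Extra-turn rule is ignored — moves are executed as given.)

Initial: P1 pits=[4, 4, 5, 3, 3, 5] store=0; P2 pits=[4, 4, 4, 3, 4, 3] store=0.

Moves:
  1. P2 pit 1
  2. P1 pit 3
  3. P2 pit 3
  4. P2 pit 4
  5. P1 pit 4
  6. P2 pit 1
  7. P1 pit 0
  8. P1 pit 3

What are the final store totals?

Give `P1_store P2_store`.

Move 1: P2 pit1 -> P1=[4,4,5,3,3,5](0) P2=[4,0,5,4,5,4](0)
Move 2: P1 pit3 -> P1=[4,4,5,0,4,6](1) P2=[4,0,5,4,5,4](0)
Move 3: P2 pit3 -> P1=[5,4,5,0,4,6](1) P2=[4,0,5,0,6,5](1)
Move 4: P2 pit4 -> P1=[6,5,6,1,4,6](1) P2=[4,0,5,0,0,6](2)
Move 5: P1 pit4 -> P1=[6,5,6,1,0,7](2) P2=[5,1,5,0,0,6](2)
Move 6: P2 pit1 -> P1=[6,5,6,1,0,7](2) P2=[5,0,6,0,0,6](2)
Move 7: P1 pit0 -> P1=[0,6,7,2,1,8](3) P2=[5,0,6,0,0,6](2)
Move 8: P1 pit3 -> P1=[0,6,7,0,2,9](3) P2=[5,0,6,0,0,6](2)

Answer: 3 2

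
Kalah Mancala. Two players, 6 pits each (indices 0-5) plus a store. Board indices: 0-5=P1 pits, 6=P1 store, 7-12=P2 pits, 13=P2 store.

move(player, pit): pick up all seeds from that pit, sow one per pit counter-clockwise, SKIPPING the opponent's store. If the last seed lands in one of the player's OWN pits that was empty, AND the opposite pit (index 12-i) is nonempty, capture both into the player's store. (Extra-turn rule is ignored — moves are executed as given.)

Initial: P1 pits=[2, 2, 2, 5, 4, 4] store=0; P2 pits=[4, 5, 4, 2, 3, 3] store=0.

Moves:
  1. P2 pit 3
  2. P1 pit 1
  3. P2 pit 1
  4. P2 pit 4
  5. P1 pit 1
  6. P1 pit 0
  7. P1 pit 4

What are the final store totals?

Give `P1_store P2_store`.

Move 1: P2 pit3 -> P1=[2,2,2,5,4,4](0) P2=[4,5,4,0,4,4](0)
Move 2: P1 pit1 -> P1=[2,0,3,6,4,4](0) P2=[4,5,4,0,4,4](0)
Move 3: P2 pit1 -> P1=[2,0,3,6,4,4](0) P2=[4,0,5,1,5,5](1)
Move 4: P2 pit4 -> P1=[3,1,4,6,4,4](0) P2=[4,0,5,1,0,6](2)
Move 5: P1 pit1 -> P1=[3,0,5,6,4,4](0) P2=[4,0,5,1,0,6](2)
Move 6: P1 pit0 -> P1=[0,1,6,7,4,4](0) P2=[4,0,5,1,0,6](2)
Move 7: P1 pit4 -> P1=[0,1,6,7,0,5](1) P2=[5,1,5,1,0,6](2)

Answer: 1 2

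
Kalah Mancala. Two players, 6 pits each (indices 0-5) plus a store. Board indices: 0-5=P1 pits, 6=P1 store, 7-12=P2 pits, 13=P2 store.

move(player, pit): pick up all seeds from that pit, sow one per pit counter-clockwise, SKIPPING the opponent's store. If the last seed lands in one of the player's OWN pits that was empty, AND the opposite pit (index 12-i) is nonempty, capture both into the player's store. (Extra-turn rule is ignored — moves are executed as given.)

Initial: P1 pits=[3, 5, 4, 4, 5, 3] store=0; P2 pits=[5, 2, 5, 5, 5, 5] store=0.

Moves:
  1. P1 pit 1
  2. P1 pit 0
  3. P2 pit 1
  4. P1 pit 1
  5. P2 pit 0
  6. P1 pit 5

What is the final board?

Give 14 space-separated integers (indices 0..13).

Move 1: P1 pit1 -> P1=[3,0,5,5,6,4](1) P2=[5,2,5,5,5,5](0)
Move 2: P1 pit0 -> P1=[0,1,6,6,6,4](1) P2=[5,2,5,5,5,5](0)
Move 3: P2 pit1 -> P1=[0,1,6,6,6,4](1) P2=[5,0,6,6,5,5](0)
Move 4: P1 pit1 -> P1=[0,0,7,6,6,4](1) P2=[5,0,6,6,5,5](0)
Move 5: P2 pit0 -> P1=[0,0,7,6,6,4](1) P2=[0,1,7,7,6,6](0)
Move 6: P1 pit5 -> P1=[0,0,7,6,6,0](2) P2=[1,2,8,7,6,6](0)

Answer: 0 0 7 6 6 0 2 1 2 8 7 6 6 0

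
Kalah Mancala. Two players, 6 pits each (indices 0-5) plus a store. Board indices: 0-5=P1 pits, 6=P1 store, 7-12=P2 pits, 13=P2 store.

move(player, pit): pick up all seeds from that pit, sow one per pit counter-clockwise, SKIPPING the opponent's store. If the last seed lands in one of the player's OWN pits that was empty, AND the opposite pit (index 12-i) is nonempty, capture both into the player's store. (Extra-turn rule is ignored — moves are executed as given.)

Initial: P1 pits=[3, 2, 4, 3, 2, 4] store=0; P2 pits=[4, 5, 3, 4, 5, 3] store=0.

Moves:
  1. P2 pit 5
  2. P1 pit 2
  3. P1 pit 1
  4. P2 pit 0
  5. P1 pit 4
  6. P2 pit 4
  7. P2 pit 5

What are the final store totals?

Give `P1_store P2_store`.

Answer: 2 3

Derivation:
Move 1: P2 pit5 -> P1=[4,3,4,3,2,4](0) P2=[4,5,3,4,5,0](1)
Move 2: P1 pit2 -> P1=[4,3,0,4,3,5](1) P2=[4,5,3,4,5,0](1)
Move 3: P1 pit1 -> P1=[4,0,1,5,4,5](1) P2=[4,5,3,4,5,0](1)
Move 4: P2 pit0 -> P1=[4,0,1,5,4,5](1) P2=[0,6,4,5,6,0](1)
Move 5: P1 pit4 -> P1=[4,0,1,5,0,6](2) P2=[1,7,4,5,6,0](1)
Move 6: P2 pit4 -> P1=[5,1,2,6,0,6](2) P2=[1,7,4,5,0,1](2)
Move 7: P2 pit5 -> P1=[5,1,2,6,0,6](2) P2=[1,7,4,5,0,0](3)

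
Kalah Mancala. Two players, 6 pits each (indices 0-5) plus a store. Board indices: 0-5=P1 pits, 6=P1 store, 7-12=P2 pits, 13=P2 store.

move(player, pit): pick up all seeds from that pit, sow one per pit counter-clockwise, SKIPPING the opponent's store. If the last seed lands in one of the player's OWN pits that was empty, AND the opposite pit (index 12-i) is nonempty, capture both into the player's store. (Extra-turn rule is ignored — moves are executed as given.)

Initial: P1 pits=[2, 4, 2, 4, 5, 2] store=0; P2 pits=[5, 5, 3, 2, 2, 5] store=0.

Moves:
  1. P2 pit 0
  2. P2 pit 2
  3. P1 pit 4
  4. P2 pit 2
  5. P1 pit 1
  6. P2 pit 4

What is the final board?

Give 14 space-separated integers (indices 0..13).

Answer: 3 1 3 5 1 4 1 1 7 0 5 0 8 2

Derivation:
Move 1: P2 pit0 -> P1=[2,4,2,4,5,2](0) P2=[0,6,4,3,3,6](0)
Move 2: P2 pit2 -> P1=[2,4,2,4,5,2](0) P2=[0,6,0,4,4,7](1)
Move 3: P1 pit4 -> P1=[2,4,2,4,0,3](1) P2=[1,7,1,4,4,7](1)
Move 4: P2 pit2 -> P1=[2,4,2,4,0,3](1) P2=[1,7,0,5,4,7](1)
Move 5: P1 pit1 -> P1=[2,0,3,5,1,4](1) P2=[1,7,0,5,4,7](1)
Move 6: P2 pit4 -> P1=[3,1,3,5,1,4](1) P2=[1,7,0,5,0,8](2)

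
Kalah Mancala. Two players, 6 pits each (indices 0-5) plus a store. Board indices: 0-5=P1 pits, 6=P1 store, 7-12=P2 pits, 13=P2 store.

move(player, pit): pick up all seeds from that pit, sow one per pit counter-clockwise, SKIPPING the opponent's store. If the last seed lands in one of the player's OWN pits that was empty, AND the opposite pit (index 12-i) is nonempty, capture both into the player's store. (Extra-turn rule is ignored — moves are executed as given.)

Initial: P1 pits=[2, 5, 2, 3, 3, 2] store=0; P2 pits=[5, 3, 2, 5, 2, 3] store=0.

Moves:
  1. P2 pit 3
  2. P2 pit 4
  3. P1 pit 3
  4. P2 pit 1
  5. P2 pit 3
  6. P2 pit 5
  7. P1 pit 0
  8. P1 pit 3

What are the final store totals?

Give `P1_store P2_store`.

Answer: 1 10

Derivation:
Move 1: P2 pit3 -> P1=[3,6,2,3,3,2](0) P2=[5,3,2,0,3,4](1)
Move 2: P2 pit4 -> P1=[4,6,2,3,3,2](0) P2=[5,3,2,0,0,5](2)
Move 3: P1 pit3 -> P1=[4,6,2,0,4,3](1) P2=[5,3,2,0,0,5](2)
Move 4: P2 pit1 -> P1=[4,0,2,0,4,3](1) P2=[5,0,3,1,0,5](9)
Move 5: P2 pit3 -> P1=[4,0,2,0,4,3](1) P2=[5,0,3,0,1,5](9)
Move 6: P2 pit5 -> P1=[5,1,3,1,4,3](1) P2=[5,0,3,0,1,0](10)
Move 7: P1 pit0 -> P1=[0,2,4,2,5,4](1) P2=[5,0,3,0,1,0](10)
Move 8: P1 pit3 -> P1=[0,2,4,0,6,5](1) P2=[5,0,3,0,1,0](10)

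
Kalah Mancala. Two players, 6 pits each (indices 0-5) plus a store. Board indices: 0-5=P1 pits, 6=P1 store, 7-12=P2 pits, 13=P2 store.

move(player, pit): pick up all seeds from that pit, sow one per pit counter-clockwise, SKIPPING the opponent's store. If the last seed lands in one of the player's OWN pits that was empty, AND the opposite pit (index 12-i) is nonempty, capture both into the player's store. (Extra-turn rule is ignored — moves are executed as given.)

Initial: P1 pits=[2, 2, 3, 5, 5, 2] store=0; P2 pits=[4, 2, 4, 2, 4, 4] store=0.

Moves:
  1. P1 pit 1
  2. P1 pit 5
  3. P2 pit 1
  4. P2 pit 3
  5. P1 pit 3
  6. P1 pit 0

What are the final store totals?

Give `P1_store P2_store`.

Answer: 2 1

Derivation:
Move 1: P1 pit1 -> P1=[2,0,4,6,5,2](0) P2=[4,2,4,2,4,4](0)
Move 2: P1 pit5 -> P1=[2,0,4,6,5,0](1) P2=[5,2,4,2,4,4](0)
Move 3: P2 pit1 -> P1=[2,0,4,6,5,0](1) P2=[5,0,5,3,4,4](0)
Move 4: P2 pit3 -> P1=[2,0,4,6,5,0](1) P2=[5,0,5,0,5,5](1)
Move 5: P1 pit3 -> P1=[2,0,4,0,6,1](2) P2=[6,1,6,0,5,5](1)
Move 6: P1 pit0 -> P1=[0,1,5,0,6,1](2) P2=[6,1,6,0,5,5](1)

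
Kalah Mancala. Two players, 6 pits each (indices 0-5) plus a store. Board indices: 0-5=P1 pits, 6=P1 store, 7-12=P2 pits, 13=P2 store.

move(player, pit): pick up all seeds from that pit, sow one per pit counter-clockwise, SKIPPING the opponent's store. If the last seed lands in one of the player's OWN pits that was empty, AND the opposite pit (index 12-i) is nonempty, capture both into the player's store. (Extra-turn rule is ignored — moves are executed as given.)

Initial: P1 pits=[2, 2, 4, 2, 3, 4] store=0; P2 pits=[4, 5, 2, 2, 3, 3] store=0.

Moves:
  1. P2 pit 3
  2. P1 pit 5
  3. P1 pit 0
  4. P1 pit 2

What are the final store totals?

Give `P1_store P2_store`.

Answer: 2 0

Derivation:
Move 1: P2 pit3 -> P1=[2,2,4,2,3,4](0) P2=[4,5,2,0,4,4](0)
Move 2: P1 pit5 -> P1=[2,2,4,2,3,0](1) P2=[5,6,3,0,4,4](0)
Move 3: P1 pit0 -> P1=[0,3,5,2,3,0](1) P2=[5,6,3,0,4,4](0)
Move 4: P1 pit2 -> P1=[0,3,0,3,4,1](2) P2=[6,6,3,0,4,4](0)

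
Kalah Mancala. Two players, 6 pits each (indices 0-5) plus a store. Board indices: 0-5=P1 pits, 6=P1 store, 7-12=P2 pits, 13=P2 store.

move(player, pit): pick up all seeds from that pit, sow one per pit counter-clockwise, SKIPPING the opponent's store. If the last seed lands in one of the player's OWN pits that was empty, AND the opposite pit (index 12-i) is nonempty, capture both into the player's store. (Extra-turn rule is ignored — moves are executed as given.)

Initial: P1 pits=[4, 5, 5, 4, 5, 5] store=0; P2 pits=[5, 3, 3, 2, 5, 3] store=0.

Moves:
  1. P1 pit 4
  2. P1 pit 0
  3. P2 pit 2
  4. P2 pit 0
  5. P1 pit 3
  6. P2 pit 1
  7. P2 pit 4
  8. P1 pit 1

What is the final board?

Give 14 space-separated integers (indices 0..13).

Move 1: P1 pit4 -> P1=[4,5,5,4,0,6](1) P2=[6,4,4,2,5,3](0)
Move 2: P1 pit0 -> P1=[0,6,6,5,0,6](6) P2=[6,0,4,2,5,3](0)
Move 3: P2 pit2 -> P1=[0,6,6,5,0,6](6) P2=[6,0,0,3,6,4](1)
Move 4: P2 pit0 -> P1=[0,6,6,5,0,6](6) P2=[0,1,1,4,7,5](2)
Move 5: P1 pit3 -> P1=[0,6,6,0,1,7](7) P2=[1,2,1,4,7,5](2)
Move 6: P2 pit1 -> P1=[0,6,6,0,1,7](7) P2=[1,0,2,5,7,5](2)
Move 7: P2 pit4 -> P1=[1,7,7,1,2,7](7) P2=[1,0,2,5,0,6](3)
Move 8: P1 pit1 -> P1=[1,0,8,2,3,8](8) P2=[2,1,2,5,0,6](3)

Answer: 1 0 8 2 3 8 8 2 1 2 5 0 6 3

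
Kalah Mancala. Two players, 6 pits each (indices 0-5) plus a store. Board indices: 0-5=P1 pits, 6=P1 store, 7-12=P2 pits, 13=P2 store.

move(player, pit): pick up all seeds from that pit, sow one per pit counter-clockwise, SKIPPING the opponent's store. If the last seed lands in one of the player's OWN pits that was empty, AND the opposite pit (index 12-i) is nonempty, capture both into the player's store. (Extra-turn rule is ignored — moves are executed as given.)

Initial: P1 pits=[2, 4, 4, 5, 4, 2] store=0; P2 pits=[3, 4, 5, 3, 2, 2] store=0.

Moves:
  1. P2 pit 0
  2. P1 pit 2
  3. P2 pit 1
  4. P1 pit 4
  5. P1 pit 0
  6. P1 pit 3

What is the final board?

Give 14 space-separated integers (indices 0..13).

Answer: 0 5 0 0 1 5 9 2 2 9 0 3 3 1

Derivation:
Move 1: P2 pit0 -> P1=[2,4,4,5,4,2](0) P2=[0,5,6,4,2,2](0)
Move 2: P1 pit2 -> P1=[2,4,0,6,5,3](1) P2=[0,5,6,4,2,2](0)
Move 3: P2 pit1 -> P1=[2,4,0,6,5,3](1) P2=[0,0,7,5,3,3](1)
Move 4: P1 pit4 -> P1=[2,4,0,6,0,4](2) P2=[1,1,8,5,3,3](1)
Move 5: P1 pit0 -> P1=[0,5,0,6,0,4](8) P2=[1,1,8,0,3,3](1)
Move 6: P1 pit3 -> P1=[0,5,0,0,1,5](9) P2=[2,2,9,0,3,3](1)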